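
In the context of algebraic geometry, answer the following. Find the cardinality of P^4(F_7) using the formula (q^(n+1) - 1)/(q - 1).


P^4(F_7) has (q^(n+1) - 1)/(q - 1) points.
= 7^4 + 7^3 + 7^2 + 7^1 + 7^0
= 2401 + 343 + 49 + 7 + 1
= 2801

2801


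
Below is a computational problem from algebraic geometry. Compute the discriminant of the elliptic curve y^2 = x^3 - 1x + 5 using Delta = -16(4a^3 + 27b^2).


Compute each component:
4a^3 = 4*(-1)^3 = 4*(-1) = -4
27b^2 = 27*5^2 = 27*25 = 675
4a^3 + 27b^2 = -4 + 675 = 671
Delta = -16*671 = -10736

-10736


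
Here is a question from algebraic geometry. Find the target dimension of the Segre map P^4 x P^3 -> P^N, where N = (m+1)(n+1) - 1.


The Segre embedding maps P^m x P^n into P^N via
all products of coordinates from each factor.
N = (m+1)(n+1) - 1
N = (4+1)(3+1) - 1
N = 5*4 - 1
N = 20 - 1 = 19

19


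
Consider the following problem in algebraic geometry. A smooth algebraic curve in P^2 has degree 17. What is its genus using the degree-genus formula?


Using the genus formula for smooth plane curves:
g = (d-1)(d-2)/2
g = (17-1)(17-2)/2
g = 16*15/2
g = 240/2 = 120

120


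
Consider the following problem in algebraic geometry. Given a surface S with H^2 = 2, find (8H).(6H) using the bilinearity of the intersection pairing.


Using bilinearity of the intersection pairing on a surface S:
(aH).(bH) = ab * (H.H)
We have H^2 = 2.
D.E = (8H).(6H) = 8*6*2
= 48*2
= 96

96


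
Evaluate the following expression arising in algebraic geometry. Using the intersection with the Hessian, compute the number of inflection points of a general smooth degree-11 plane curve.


For a general smooth plane curve C of degree d, the inflection points are
the intersection of C with its Hessian curve, which has degree 3(d-2).
By Bezout, the total intersection number is d * 3(d-2) = 11 * 27 = 297.
For a general curve every flex is ordinary, so each contributes
multiplicity 1 to C·Hess(C), and the number of distinct inflection
points is 3d(d-2).
Inflection points = 3*11*(11-2) = 3*11*9 = 297

297


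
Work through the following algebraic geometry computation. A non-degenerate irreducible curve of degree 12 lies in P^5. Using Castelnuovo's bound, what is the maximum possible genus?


Castelnuovo's bound: write d - 1 = m(r-1) + epsilon with 0 <= epsilon < r-1.
d - 1 = 12 - 1 = 11
r - 1 = 5 - 1 = 4
11 = 2*4 + 3, so m = 2, epsilon = 3
pi(d, r) = m(m-1)(r-1)/2 + m*epsilon
= 2*1*4/2 + 2*3
= 8/2 + 6
= 4 + 6 = 10

10


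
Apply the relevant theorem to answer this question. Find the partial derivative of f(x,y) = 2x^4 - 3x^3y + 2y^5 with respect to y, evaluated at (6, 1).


df/dy = (-3)*x^3 + 5*2*y^4
At (6,1): (-3)*6^3 + 5*2*1^4
= -648 + 10
= -638

-638


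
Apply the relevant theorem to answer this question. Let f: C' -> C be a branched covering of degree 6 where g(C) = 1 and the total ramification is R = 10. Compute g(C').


Riemann-Hurwitz formula: 2g' - 2 = d(2g - 2) + R
Given: d = 6, g = 1, R = 10
2g' - 2 = 6*(2*1 - 2) + 10
2g' - 2 = 6*0 + 10
2g' - 2 = 0 + 10 = 10
2g' = 12
g' = 6

6


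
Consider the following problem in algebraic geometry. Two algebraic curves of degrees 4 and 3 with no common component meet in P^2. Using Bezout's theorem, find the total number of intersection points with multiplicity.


Bezout's theorem states the intersection count equals the product of degrees.
Intersection count = 4 * 3 = 12

12


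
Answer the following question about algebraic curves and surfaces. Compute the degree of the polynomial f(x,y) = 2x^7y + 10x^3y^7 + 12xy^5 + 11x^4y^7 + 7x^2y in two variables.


Examine each term for its total degree (sum of exponents).
  Term '2x^7y' has total degree 7+1 = 8.
  Term '10x^3y^7' has total degree 3+7 = 10.
  Term '12xy^5' has total degree 1+5 = 6.
  Term '11x^4y^7' has total degree 4+7 = 11.
  Term '7x^2y' has total degree 2+1 = 3.
The maximum total degree among all terms is 11.

11


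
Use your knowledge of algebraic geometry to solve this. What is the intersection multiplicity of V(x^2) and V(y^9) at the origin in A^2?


The intersection multiplicity of V(x^a) and V(y^b) at the origin is:
I(O; V(x^2), V(y^9)) = dim_k(k[x,y]/(x^2, y^9))
A basis for k[x,y]/(x^2, y^9) is the set of monomials x^i * y^j
where 0 <= i < 2 and 0 <= j < 9.
The number of such monomials is 2 * 9 = 18

18


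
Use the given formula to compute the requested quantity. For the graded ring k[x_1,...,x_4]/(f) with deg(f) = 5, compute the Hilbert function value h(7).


For R = k[x_1,...,x_n]/(f) with f homogeneous of degree e:
The Hilbert series is (1 - t^e)/(1 - t)^n.
So h(d) = C(d+n-1, n-1) - C(d-e+n-1, n-1) for d >= e.
With n=4, e=5, d=7:
C(7+4-1, 4-1) = C(10, 3) = 120
C(7-5+4-1, 4-1) = C(5, 3) = 10
h(7) = 120 - 10 = 110

110


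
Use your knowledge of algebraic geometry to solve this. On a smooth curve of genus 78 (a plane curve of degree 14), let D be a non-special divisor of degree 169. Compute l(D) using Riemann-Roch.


First, compute the genus of a smooth plane curve of degree 14:
g = (d-1)(d-2)/2 = (14-1)(14-2)/2 = 78
For a non-special divisor D (i.e., h^1(D) = 0), Riemann-Roch gives:
l(D) = deg(D) - g + 1
Since deg(D) = 169 >= 2g - 1 = 155, D is non-special.
l(D) = 169 - 78 + 1 = 92

92


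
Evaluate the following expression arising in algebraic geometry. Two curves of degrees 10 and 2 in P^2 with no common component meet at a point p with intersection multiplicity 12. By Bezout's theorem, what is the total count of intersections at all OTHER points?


By Bezout's theorem, the total intersection number is d1 * d2.
Total = 10 * 2 = 20
Intersection multiplicity at p = 12
Remaining intersections = 20 - 12 = 8

8


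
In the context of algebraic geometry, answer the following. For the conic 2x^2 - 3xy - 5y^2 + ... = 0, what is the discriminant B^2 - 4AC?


The discriminant of a conic Ax^2 + Bxy + Cy^2 + ... = 0 is B^2 - 4AC.
B^2 = (-3)^2 = 9
4AC = 4*2*(-5) = -40
Discriminant = 9 + 40 = 49

49


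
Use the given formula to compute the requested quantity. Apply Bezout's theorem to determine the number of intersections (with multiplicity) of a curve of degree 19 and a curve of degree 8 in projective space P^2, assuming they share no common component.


Bezout's theorem states the intersection count equals the product of degrees.
Intersection count = 19 * 8 = 152

152


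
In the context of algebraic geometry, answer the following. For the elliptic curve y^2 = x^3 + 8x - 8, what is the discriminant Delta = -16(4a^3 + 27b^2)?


Compute each component:
4a^3 = 4*8^3 = 4*512 = 2048
27b^2 = 27*(-8)^2 = 27*64 = 1728
4a^3 + 27b^2 = 2048 + 1728 = 3776
Delta = -16*3776 = -60416

-60416


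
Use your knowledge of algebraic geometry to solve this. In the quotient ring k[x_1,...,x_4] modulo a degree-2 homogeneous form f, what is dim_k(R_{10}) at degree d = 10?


For R = k[x_1,...,x_n]/(f) with f homogeneous of degree e:
The Hilbert series is (1 - t^e)/(1 - t)^n.
So h(d) = C(d+n-1, n-1) - C(d-e+n-1, n-1) for d >= e.
With n=4, e=2, d=10:
C(10+4-1, 4-1) = C(13, 3) = 286
C(10-2+4-1, 4-1) = C(11, 3) = 165
h(10) = 286 - 165 = 121

121


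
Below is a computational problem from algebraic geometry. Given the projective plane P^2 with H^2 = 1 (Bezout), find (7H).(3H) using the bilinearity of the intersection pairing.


Using bilinearity of the intersection pairing on the projective plane P^2:
(aH).(bH) = ab * (H.H)
We have H^2 = 1 (Bezout).
D.E = (7H).(3H) = 7*3*1
= 21*1
= 21

21


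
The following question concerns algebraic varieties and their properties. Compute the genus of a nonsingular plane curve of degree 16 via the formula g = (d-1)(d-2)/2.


Using the genus formula for smooth plane curves:
g = (d-1)(d-2)/2
g = (16-1)(16-2)/2
g = 15*14/2
g = 210/2 = 105

105


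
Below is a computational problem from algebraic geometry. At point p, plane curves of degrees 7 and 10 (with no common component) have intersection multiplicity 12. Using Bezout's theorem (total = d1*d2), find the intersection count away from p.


By Bezout's theorem, the total intersection number is d1 * d2.
Total = 7 * 10 = 70
Intersection multiplicity at p = 12
Remaining intersections = 70 - 12 = 58

58


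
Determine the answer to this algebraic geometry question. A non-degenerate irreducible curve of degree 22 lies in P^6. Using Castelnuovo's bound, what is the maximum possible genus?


Castelnuovo's bound: write d - 1 = m(r-1) + epsilon with 0 <= epsilon < r-1.
d - 1 = 22 - 1 = 21
r - 1 = 6 - 1 = 5
21 = 4*5 + 1, so m = 4, epsilon = 1
pi(d, r) = m(m-1)(r-1)/2 + m*epsilon
= 4*3*5/2 + 4*1
= 60/2 + 4
= 30 + 4 = 34

34


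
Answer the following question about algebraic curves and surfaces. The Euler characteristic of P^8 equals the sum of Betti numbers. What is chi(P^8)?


The complex projective space P^8 has one cell in each even real dimension 0, 2, ..., 16.
The cohomology groups are H^{2k}(P^8) = Z for k = 0,...,8, and 0 otherwise.
Euler characteristic = sum of Betti numbers = 1 per even-dimensional cohomology group.
chi(P^8) = 8 + 1 = 9

9


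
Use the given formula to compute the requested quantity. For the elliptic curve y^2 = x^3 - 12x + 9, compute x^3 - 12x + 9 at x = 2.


Compute x^3 - 12x + 9 at x = 2:
x^3 = 2^3 = 8
(-12)*x = (-12)*2 = -24
Sum: 8 - 24 + 9 = -7

-7


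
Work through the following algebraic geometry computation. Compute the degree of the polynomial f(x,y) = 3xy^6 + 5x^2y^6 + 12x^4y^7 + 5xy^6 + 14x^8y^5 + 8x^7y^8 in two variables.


Examine each term for its total degree (sum of exponents).
  Term '3xy^6' has total degree 1+6 = 7.
  Term '5x^2y^6' has total degree 2+6 = 8.
  Term '12x^4y^7' has total degree 4+7 = 11.
  Term '5xy^6' has total degree 1+6 = 7.
  Term '14x^8y^5' has total degree 8+5 = 13.
  Term '8x^7y^8' has total degree 7+8 = 15.
The maximum total degree among all terms is 15.

15


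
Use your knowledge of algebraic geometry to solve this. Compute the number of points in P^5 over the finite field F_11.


P^5(F_11) has (q^(n+1) - 1)/(q - 1) points.
= 11^5 + 11^4 + 11^3 + 11^2 + 11^1 + 11^0
= 161051 + 14641 + 1331 + 121 + 11 + 1
= 177156

177156


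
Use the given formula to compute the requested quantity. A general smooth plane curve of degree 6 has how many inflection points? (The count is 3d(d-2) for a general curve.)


For a general smooth plane curve C of degree d, the inflection points are
the intersection of C with its Hessian curve, which has degree 3(d-2).
By Bezout, the total intersection number is d * 3(d-2) = 6 * 12 = 72.
For a general curve every flex is ordinary, so each contributes
multiplicity 1 to C·Hess(C), and the number of distinct inflection
points is 3d(d-2).
Inflection points = 3*6*(6-2) = 3*6*4 = 72

72


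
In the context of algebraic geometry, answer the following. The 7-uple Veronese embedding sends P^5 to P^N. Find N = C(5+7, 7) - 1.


The Veronese embedding v_d: P^n -> P^N maps each point to all
degree-d monomials in n+1 homogeneous coordinates.
N = C(n+d, d) - 1
N = C(5+7, 7) - 1
N = C(12, 7) - 1
C(12, 7) = 792
N = 792 - 1 = 791

791


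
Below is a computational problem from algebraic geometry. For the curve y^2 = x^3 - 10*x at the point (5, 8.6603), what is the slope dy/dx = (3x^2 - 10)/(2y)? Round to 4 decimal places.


Using implicit differentiation of y^2 = x^3 - 10*x:
2y * dy/dx = 3x^2 - 10
dy/dx = (3x^2 - 10)/(2y)
Numerator: 3*5^2 - 10 = 65
Denominator: 2*8.6603 = 17.3206
dy/dx = 65/17.3206 = 3.7528

3.7528


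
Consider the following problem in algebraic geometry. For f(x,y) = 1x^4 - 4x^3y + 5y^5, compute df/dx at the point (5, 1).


df/dx = 4*1*x^3 + 3*(-4)*x^2*y
At (5,1): 4*1*5^3 + 3*(-4)*5^2*1
= 500 - 300
= 200

200


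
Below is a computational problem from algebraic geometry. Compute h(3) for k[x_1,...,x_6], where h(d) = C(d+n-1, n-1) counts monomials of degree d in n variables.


The Hilbert function for the polynomial ring in 6 variables is:
h(d) = C(d+n-1, n-1)
h(3) = C(3+6-1, 6-1) = C(8, 5)
= 8! / (5! * 3!)
= 56

56


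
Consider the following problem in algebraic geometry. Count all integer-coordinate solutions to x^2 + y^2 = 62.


Systematically check integer values of x where x^2 <= 62.
For each valid x, check if 62 - x^2 is a perfect square.
Total integer solutions found: 0

0


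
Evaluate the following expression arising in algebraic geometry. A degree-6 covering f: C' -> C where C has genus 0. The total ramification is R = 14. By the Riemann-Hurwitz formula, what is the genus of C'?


Riemann-Hurwitz formula: 2g' - 2 = d(2g - 2) + R
Given: d = 6, g = 0, R = 14
2g' - 2 = 6*(2*0 - 2) + 14
2g' - 2 = 6*(-2) + 14
2g' - 2 = -12 + 14 = 2
2g' = 4
g' = 2

2


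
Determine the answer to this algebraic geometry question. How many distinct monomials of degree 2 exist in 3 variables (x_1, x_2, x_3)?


The number of degree-2 monomials in 3 variables is C(d+n-1, n-1).
= C(2+3-1, 3-1) = C(4, 2)
= 6

6


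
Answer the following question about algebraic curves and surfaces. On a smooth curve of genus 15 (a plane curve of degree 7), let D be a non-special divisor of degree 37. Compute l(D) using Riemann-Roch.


First, compute the genus of a smooth plane curve of degree 7:
g = (d-1)(d-2)/2 = (7-1)(7-2)/2 = 15
For a non-special divisor D (i.e., h^1(D) = 0), Riemann-Roch gives:
l(D) = deg(D) - g + 1
Since deg(D) = 37 >= 2g - 1 = 29, D is non-special.
l(D) = 37 - 15 + 1 = 23

23


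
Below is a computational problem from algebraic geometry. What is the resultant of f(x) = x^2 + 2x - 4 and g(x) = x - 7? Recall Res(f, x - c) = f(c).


For Res(f, x - c), we evaluate f at x = c.
f(7) = 7^2 + 2*7 - 4
= 49 + 14 - 4
= 63 - 4 = 59
Res(f, g) = 59

59


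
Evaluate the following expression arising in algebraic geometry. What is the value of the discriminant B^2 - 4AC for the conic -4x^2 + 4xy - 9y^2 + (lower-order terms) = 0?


The discriminant of a conic Ax^2 + Bxy + Cy^2 + ... = 0 is B^2 - 4AC.
B^2 = 4^2 = 16
4AC = 4*(-4)*(-9) = 144
Discriminant = 16 - 144 = -128

-128


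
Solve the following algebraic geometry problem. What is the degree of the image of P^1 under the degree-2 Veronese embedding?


The Veronese variety v_2(P^1) has degree d^r.
d^r = 2^1 = 2

2


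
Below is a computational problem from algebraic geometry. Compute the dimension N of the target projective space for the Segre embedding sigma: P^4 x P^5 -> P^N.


The Segre embedding maps P^m x P^n into P^N via
all products of coordinates from each factor.
N = (m+1)(n+1) - 1
N = (4+1)(5+1) - 1
N = 5*6 - 1
N = 30 - 1 = 29

29


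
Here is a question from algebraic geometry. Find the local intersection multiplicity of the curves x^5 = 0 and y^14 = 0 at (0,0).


The intersection multiplicity of V(x^a) and V(y^b) at the origin is:
I(O; V(x^5), V(y^14)) = dim_k(k[x,y]/(x^5, y^14))
A basis for k[x,y]/(x^5, y^14) is the set of monomials x^i * y^j
where 0 <= i < 5 and 0 <= j < 14.
The number of such monomials is 5 * 14 = 70

70


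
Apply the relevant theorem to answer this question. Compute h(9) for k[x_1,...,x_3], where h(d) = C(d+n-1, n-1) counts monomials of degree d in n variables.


The Hilbert function for the polynomial ring in 3 variables is:
h(d) = C(d+n-1, n-1)
h(9) = C(9+3-1, 3-1) = C(11, 2)
= 11! / (2! * 9!)
= 55

55


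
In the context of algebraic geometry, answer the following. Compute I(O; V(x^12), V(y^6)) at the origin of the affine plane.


The intersection multiplicity of V(x^a) and V(y^b) at the origin is:
I(O; V(x^12), V(y^6)) = dim_k(k[x,y]/(x^12, y^6))
A basis for k[x,y]/(x^12, y^6) is the set of monomials x^i * y^j
where 0 <= i < 12 and 0 <= j < 6.
The number of such monomials is 12 * 6 = 72

72


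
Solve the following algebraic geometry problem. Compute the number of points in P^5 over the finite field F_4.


P^5(F_4) has (q^(n+1) - 1)/(q - 1) points.
= 4^5 + 4^4 + 4^3 + 4^2 + 4^1 + 4^0
= 1024 + 256 + 64 + 16 + 4 + 1
= 1365

1365


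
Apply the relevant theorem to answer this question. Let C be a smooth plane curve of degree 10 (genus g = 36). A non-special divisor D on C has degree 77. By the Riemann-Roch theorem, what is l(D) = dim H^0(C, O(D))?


First, compute the genus of a smooth plane curve of degree 10:
g = (d-1)(d-2)/2 = (10-1)(10-2)/2 = 36
For a non-special divisor D (i.e., h^1(D) = 0), Riemann-Roch gives:
l(D) = deg(D) - g + 1
Since deg(D) = 77 >= 2g - 1 = 71, D is non-special.
l(D) = 77 - 36 + 1 = 42

42


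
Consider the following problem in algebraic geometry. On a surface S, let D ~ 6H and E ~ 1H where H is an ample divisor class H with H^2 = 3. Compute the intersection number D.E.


Using bilinearity of the intersection pairing on a surface S:
(aH).(bH) = ab * (H.H)
We have H^2 = 3.
D.E = (6H).(1H) = 6*1*3
= 6*3
= 18

18


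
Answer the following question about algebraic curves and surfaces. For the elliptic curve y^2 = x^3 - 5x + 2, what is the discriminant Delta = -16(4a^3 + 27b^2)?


Compute each component:
4a^3 = 4*(-5)^3 = 4*(-125) = -500
27b^2 = 27*2^2 = 27*4 = 108
4a^3 + 27b^2 = -500 + 108 = -392
Delta = -16*(-392) = 6272

6272


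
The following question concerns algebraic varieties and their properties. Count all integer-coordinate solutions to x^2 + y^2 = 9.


Systematically check integer values of x where x^2 <= 9.
For each valid x, check if 9 - x^2 is a perfect square.
x=0: 9 - 0 = 9, sqrt = 3 (valid)
x=3: 9 - 9 = 0, sqrt = 0 (valid)
Total integer solutions found: 4

4


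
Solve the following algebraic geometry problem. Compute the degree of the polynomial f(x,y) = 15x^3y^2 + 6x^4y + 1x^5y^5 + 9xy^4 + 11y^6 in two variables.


Examine each term for its total degree (sum of exponents).
  Term '15x^3y^2' has total degree 3+2 = 5.
  Term '6x^4y' has total degree 4+1 = 5.
  Term '1x^5y^5' has total degree 5+5 = 10.
  Term '9xy^4' has total degree 1+4 = 5.
  Term '11y^6' has total degree 0+6 = 6.
The maximum total degree among all terms is 10.

10


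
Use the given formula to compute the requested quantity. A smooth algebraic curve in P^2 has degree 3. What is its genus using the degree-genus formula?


Using the genus formula for smooth plane curves:
g = (d-1)(d-2)/2
g = (3-1)(3-2)/2
g = 2*1/2
g = 2/2 = 1

1


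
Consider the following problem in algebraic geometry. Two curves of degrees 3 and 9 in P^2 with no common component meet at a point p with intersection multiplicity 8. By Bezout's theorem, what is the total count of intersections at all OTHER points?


By Bezout's theorem, the total intersection number is d1 * d2.
Total = 3 * 9 = 27
Intersection multiplicity at p = 8
Remaining intersections = 27 - 8 = 19

19


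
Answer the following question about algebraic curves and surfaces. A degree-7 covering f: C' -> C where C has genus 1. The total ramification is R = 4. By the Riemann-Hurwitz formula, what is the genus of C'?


Riemann-Hurwitz formula: 2g' - 2 = d(2g - 2) + R
Given: d = 7, g = 1, R = 4
2g' - 2 = 7*(2*1 - 2) + 4
2g' - 2 = 7*0 + 4
2g' - 2 = 0 + 4 = 4
2g' = 6
g' = 3

3


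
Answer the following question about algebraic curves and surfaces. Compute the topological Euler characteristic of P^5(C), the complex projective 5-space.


The complex projective space P^5 has one cell in each even real dimension 0, 2, ..., 10.
The cohomology groups are H^{2k}(P^5) = Z for k = 0,...,5, and 0 otherwise.
Euler characteristic = sum of Betti numbers = 1 per even-dimensional cohomology group.
chi(P^5) = 5 + 1 = 6

6


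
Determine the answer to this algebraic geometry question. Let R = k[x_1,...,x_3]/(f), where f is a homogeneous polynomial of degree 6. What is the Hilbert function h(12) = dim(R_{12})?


For R = k[x_1,...,x_n]/(f) with f homogeneous of degree e:
The Hilbert series is (1 - t^e)/(1 - t)^n.
So h(d) = C(d+n-1, n-1) - C(d-e+n-1, n-1) for d >= e.
With n=3, e=6, d=12:
C(12+3-1, 3-1) = C(14, 2) = 91
C(12-6+3-1, 3-1) = C(8, 2) = 28
h(12) = 91 - 28 = 63

63


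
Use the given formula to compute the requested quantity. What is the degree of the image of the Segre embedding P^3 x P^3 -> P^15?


The degree of the Segre variety P^3 x P^3 is C(m+n, m).
= C(6, 3)
= 20

20


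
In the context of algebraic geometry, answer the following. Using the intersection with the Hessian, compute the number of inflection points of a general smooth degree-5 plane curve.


For a general smooth plane curve C of degree d, the inflection points are
the intersection of C with its Hessian curve, which has degree 3(d-2).
By Bezout, the total intersection number is d * 3(d-2) = 5 * 9 = 45.
For a general curve every flex is ordinary, so each contributes
multiplicity 1 to C·Hess(C), and the number of distinct inflection
points is 3d(d-2).
Inflection points = 3*5*(5-2) = 3*5*3 = 45

45


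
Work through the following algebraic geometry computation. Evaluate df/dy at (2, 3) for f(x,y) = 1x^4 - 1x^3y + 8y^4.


df/dy = (-1)*x^3 + 4*8*y^3
At (2,3): (-1)*2^3 + 4*8*3^3
= -8 + 864
= 856

856


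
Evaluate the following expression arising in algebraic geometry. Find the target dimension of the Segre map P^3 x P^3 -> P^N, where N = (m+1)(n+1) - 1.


The Segre embedding maps P^m x P^n into P^N via
all products of coordinates from each factor.
N = (m+1)(n+1) - 1
N = (3+1)(3+1) - 1
N = 4*4 - 1
N = 16 - 1 = 15

15


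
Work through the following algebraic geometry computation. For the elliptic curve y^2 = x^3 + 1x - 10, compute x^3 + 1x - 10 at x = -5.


Compute x^3 + 1x - 10 at x = -5:
x^3 = (-5)^3 = -125
1*x = 1*(-5) = -5
Sum: -125 - 5 - 10 = -140

-140


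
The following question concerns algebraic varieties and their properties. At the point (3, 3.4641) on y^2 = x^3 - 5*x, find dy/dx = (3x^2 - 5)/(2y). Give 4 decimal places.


Using implicit differentiation of y^2 = x^3 - 5*x:
2y * dy/dx = 3x^2 - 5
dy/dx = (3x^2 - 5)/(2y)
Numerator: 3*3^2 - 5 = 22
Denominator: 2*3.4641 = 6.9282
dy/dx = 22/6.9282 = 3.1754

3.1754


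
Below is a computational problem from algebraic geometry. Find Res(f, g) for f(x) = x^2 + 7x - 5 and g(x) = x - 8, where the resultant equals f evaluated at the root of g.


For Res(f, x - c), we evaluate f at x = c.
f(8) = 8^2 + 7*8 - 5
= 64 + 56 - 5
= 120 - 5 = 115
Res(f, g) = 115

115


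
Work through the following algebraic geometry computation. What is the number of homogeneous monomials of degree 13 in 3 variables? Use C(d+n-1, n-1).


The number of degree-13 monomials in 3 variables is C(d+n-1, n-1).
= C(13+3-1, 3-1) = C(15, 2)
= 105

105


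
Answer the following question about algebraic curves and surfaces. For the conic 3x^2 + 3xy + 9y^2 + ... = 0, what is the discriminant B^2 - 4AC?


The discriminant of a conic Ax^2 + Bxy + Cy^2 + ... = 0 is B^2 - 4AC.
B^2 = 3^2 = 9
4AC = 4*3*9 = 108
Discriminant = 9 - 108 = -99

-99


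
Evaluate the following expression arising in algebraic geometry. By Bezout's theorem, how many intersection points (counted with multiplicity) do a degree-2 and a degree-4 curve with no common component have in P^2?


Bezout's theorem states the intersection count equals the product of degrees.
Intersection count = 2 * 4 = 8

8


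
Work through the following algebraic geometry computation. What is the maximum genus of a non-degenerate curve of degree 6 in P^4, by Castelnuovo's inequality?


Castelnuovo's bound: write d - 1 = m(r-1) + epsilon with 0 <= epsilon < r-1.
d - 1 = 6 - 1 = 5
r - 1 = 4 - 1 = 3
5 = 1*3 + 2, so m = 1, epsilon = 2
pi(d, r) = m(m-1)(r-1)/2 + m*epsilon
= 1*0*3/2 + 1*2
= 0/2 + 2
= 0 + 2 = 2

2


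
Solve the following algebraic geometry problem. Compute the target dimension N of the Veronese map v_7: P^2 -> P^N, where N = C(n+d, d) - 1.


The Veronese embedding v_d: P^n -> P^N maps each point to all
degree-d monomials in n+1 homogeneous coordinates.
N = C(n+d, d) - 1
N = C(2+7, 7) - 1
N = C(9, 7) - 1
C(9, 7) = 36
N = 36 - 1 = 35

35


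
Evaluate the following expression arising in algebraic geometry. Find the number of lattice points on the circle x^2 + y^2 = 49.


Systematically check integer values of x where x^2 <= 49.
For each valid x, check if 49 - x^2 is a perfect square.
x=0: 49 - 0 = 49, sqrt = 7 (valid)
x=7: 49 - 49 = 0, sqrt = 0 (valid)
Total integer solutions found: 4

4


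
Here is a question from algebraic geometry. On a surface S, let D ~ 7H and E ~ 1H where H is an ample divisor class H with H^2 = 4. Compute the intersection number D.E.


Using bilinearity of the intersection pairing on a surface S:
(aH).(bH) = ab * (H.H)
We have H^2 = 4.
D.E = (7H).(1H) = 7*1*4
= 7*4
= 28

28


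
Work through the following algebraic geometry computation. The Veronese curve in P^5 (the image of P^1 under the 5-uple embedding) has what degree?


The rational normal curve in P^5 is the image of P^1 under the 5-uple Veronese.
A general hyperplane in P^5 pulls back to a degree-5 form on P^1, which has 5 zeros,
so the curve meets a general hyperplane in 5 points. Degree = 5.

5


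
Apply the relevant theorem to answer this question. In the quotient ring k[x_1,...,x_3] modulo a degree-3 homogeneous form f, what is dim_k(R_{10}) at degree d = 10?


For R = k[x_1,...,x_n]/(f) with f homogeneous of degree e:
The Hilbert series is (1 - t^e)/(1 - t)^n.
So h(d) = C(d+n-1, n-1) - C(d-e+n-1, n-1) for d >= e.
With n=3, e=3, d=10:
C(10+3-1, 3-1) = C(12, 2) = 66
C(10-3+3-1, 3-1) = C(9, 2) = 36
h(10) = 66 - 36 = 30

30


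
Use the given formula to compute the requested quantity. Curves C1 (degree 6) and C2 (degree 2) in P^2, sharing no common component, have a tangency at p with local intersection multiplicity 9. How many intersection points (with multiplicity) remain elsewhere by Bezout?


By Bezout's theorem, the total intersection number is d1 * d2.
Total = 6 * 2 = 12
Intersection multiplicity at p = 9
Remaining intersections = 12 - 9 = 3

3


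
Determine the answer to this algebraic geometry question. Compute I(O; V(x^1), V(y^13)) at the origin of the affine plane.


The intersection multiplicity of V(x^a) and V(y^b) at the origin is:
I(O; V(x^1), V(y^13)) = dim_k(k[x,y]/(x^1, y^13))
A basis for k[x,y]/(x^1, y^13) is the set of monomials x^i * y^j
where 0 <= i < 1 and 0 <= j < 13.
The number of such monomials is 1 * 13 = 13

13


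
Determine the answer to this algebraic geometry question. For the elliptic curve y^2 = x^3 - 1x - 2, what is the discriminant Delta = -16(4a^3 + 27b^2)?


Compute each component:
4a^3 = 4*(-1)^3 = 4*(-1) = -4
27b^2 = 27*(-2)^2 = 27*4 = 108
4a^3 + 27b^2 = -4 + 108 = 104
Delta = -16*104 = -1664

-1664


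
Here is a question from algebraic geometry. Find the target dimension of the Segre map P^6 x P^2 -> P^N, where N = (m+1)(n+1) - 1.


The Segre embedding maps P^m x P^n into P^N via
all products of coordinates from each factor.
N = (m+1)(n+1) - 1
N = (6+1)(2+1) - 1
N = 7*3 - 1
N = 21 - 1 = 20

20


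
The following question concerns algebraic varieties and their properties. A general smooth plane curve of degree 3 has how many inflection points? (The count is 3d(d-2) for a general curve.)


For a general smooth plane curve C of degree d, the inflection points are
the intersection of C with its Hessian curve, which has degree 3(d-2).
By Bezout, the total intersection number is d * 3(d-2) = 3 * 3 = 9.
For a general curve every flex is ordinary, so each contributes
multiplicity 1 to C·Hess(C), and the number of distinct inflection
points is 3d(d-2).
Inflection points = 3*3*(3-2) = 3*3*1 = 9

9


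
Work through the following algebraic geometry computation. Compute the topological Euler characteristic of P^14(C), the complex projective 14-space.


The complex projective space P^14 has one cell in each even real dimension 0, 2, ..., 28.
The cohomology groups are H^{2k}(P^14) = Z for k = 0,...,14, and 0 otherwise.
Euler characteristic = sum of Betti numbers = 1 per even-dimensional cohomology group.
chi(P^14) = 14 + 1 = 15

15


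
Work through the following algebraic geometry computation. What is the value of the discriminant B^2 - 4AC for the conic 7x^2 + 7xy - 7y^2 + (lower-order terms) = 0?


The discriminant of a conic Ax^2 + Bxy + Cy^2 + ... = 0 is B^2 - 4AC.
B^2 = 7^2 = 49
4AC = 4*7*(-7) = -196
Discriminant = 49 + 196 = 245

245


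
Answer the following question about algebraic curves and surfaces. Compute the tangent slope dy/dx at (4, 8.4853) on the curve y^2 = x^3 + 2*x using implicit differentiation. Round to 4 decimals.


Using implicit differentiation of y^2 = x^3 + 2*x:
2y * dy/dx = 3x^2 + 2
dy/dx = (3x^2 + 2)/(2y)
Numerator: 3*4^2 + 2 = 50
Denominator: 2*8.4853 = 16.9706
dy/dx = 50/16.9706 = 2.9463

2.9463


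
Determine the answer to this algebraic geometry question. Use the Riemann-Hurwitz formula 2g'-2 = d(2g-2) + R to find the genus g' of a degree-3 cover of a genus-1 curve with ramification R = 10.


Riemann-Hurwitz formula: 2g' - 2 = d(2g - 2) + R
Given: d = 3, g = 1, R = 10
2g' - 2 = 3*(2*1 - 2) + 10
2g' - 2 = 3*0 + 10
2g' - 2 = 0 + 10 = 10
2g' = 12
g' = 6

6


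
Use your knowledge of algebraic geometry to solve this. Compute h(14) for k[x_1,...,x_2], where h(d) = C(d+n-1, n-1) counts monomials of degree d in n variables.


The Hilbert function for the polynomial ring in 2 variables is:
h(d) = C(d+n-1, n-1)
h(14) = C(14+2-1, 2-1) = C(15, 1)
= 15! / (1! * 14!)
= 15

15


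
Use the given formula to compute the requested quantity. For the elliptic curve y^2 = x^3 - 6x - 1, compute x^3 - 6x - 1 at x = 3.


Compute x^3 - 6x - 1 at x = 3:
x^3 = 3^3 = 27
(-6)*x = (-6)*3 = -18
Sum: 27 - 18 - 1 = 8

8


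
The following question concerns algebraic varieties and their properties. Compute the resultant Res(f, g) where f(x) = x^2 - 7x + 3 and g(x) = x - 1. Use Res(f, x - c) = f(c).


For Res(f, x - c), we evaluate f at x = c.
f(1) = 1^2 - 7*1 + 3
= 1 - 7 + 3
= -6 + 3 = -3
Res(f, g) = -3

-3


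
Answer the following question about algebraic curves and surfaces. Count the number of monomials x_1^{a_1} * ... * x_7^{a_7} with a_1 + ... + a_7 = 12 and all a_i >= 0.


The number of degree-12 monomials in 7 variables is C(d+n-1, n-1).
= C(12+7-1, 7-1) = C(18, 6)
= 18564

18564


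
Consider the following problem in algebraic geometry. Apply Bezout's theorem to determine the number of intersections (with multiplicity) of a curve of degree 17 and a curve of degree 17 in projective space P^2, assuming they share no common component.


Bezout's theorem states the intersection count equals the product of degrees.
Intersection count = 17 * 17 = 289

289


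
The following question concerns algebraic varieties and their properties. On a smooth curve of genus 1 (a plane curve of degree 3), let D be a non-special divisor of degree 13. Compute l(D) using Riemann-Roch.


First, compute the genus of a smooth plane curve of degree 3:
g = (d-1)(d-2)/2 = (3-1)(3-2)/2 = 1
For a non-special divisor D (i.e., h^1(D) = 0), Riemann-Roch gives:
l(D) = deg(D) - g + 1
Since deg(D) = 13 >= 2g - 1 = 1, D is non-special.
l(D) = 13 - 1 + 1 = 13

13


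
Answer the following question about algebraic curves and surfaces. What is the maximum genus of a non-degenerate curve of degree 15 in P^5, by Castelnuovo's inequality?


Castelnuovo's bound: write d - 1 = m(r-1) + epsilon with 0 <= epsilon < r-1.
d - 1 = 15 - 1 = 14
r - 1 = 5 - 1 = 4
14 = 3*4 + 2, so m = 3, epsilon = 2
pi(d, r) = m(m-1)(r-1)/2 + m*epsilon
= 3*2*4/2 + 3*2
= 24/2 + 6
= 12 + 6 = 18

18


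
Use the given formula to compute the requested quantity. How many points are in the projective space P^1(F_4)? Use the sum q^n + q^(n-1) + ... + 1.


P^1(F_4) has (q^(n+1) - 1)/(q - 1) points.
= 4^1 + 4^0
= 4 + 1
= 5

5


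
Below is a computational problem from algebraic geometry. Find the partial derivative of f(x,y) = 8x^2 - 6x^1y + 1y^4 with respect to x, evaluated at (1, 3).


df/dx = 2*8*x^1 + 1*(-6)*x^0*y
At (1,3): 2*8*1^1 + 1*(-6)*1^0*3
= 16 - 18
= -2

-2


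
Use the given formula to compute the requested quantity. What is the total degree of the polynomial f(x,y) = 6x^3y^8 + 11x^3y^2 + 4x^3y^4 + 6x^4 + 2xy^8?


Examine each term for its total degree (sum of exponents).
  Term '6x^3y^8' has total degree 3+8 = 11.
  Term '11x^3y^2' has total degree 3+2 = 5.
  Term '4x^3y^4' has total degree 3+4 = 7.
  Term '6x^4' has total degree 4+0 = 4.
  Term '2xy^8' has total degree 1+8 = 9.
The maximum total degree among all terms is 11.

11


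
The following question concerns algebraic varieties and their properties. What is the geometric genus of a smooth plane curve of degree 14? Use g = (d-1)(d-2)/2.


Using the genus formula for smooth plane curves:
g = (d-1)(d-2)/2
g = (14-1)(14-2)/2
g = 13*12/2
g = 156/2 = 78

78


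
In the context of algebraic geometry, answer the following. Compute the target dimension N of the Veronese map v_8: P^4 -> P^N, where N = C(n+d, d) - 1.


The Veronese embedding v_d: P^n -> P^N maps each point to all
degree-d monomials in n+1 homogeneous coordinates.
N = C(n+d, d) - 1
N = C(4+8, 8) - 1
N = C(12, 8) - 1
C(12, 8) = 495
N = 495 - 1 = 494

494


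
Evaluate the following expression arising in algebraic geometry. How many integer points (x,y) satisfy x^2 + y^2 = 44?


Systematically check integer values of x where x^2 <= 44.
For each valid x, check if 44 - x^2 is a perfect square.
Total integer solutions found: 0

0


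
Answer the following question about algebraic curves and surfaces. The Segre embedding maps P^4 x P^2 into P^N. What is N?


The Segre embedding maps P^m x P^n into P^N via
all products of coordinates from each factor.
N = (m+1)(n+1) - 1
N = (4+1)(2+1) - 1
N = 5*3 - 1
N = 15 - 1 = 14

14


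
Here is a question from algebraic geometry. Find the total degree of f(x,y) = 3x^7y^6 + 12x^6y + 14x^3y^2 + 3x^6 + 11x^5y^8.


Examine each term for its total degree (sum of exponents).
  Term '3x^7y^6' has total degree 7+6 = 13.
  Term '12x^6y' has total degree 6+1 = 7.
  Term '14x^3y^2' has total degree 3+2 = 5.
  Term '3x^6' has total degree 6+0 = 6.
  Term '11x^5y^8' has total degree 5+8 = 13.
The maximum total degree among all terms is 13.

13


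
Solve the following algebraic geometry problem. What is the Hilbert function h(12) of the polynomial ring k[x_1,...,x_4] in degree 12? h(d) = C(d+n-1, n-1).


The Hilbert function for the polynomial ring in 4 variables is:
h(d) = C(d+n-1, n-1)
h(12) = C(12+4-1, 4-1) = C(15, 3)
= 15! / (3! * 12!)
= 455

455


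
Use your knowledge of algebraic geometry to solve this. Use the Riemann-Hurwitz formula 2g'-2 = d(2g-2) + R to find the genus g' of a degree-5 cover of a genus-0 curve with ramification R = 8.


Riemann-Hurwitz formula: 2g' - 2 = d(2g - 2) + R
Given: d = 5, g = 0, R = 8
2g' - 2 = 5*(2*0 - 2) + 8
2g' - 2 = 5*(-2) + 8
2g' - 2 = -10 + 8 = -2
2g' = 0
g' = 0

0


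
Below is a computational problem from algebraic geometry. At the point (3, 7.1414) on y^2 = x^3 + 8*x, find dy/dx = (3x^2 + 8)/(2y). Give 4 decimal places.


Using implicit differentiation of y^2 = x^3 + 8*x:
2y * dy/dx = 3x^2 + 8
dy/dx = (3x^2 + 8)/(2y)
Numerator: 3*3^2 + 8 = 35
Denominator: 2*7.1414 = 14.2828
dy/dx = 35/14.2828 = 2.4505

2.4505


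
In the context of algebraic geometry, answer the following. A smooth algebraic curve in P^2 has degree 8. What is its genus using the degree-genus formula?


Using the genus formula for smooth plane curves:
g = (d-1)(d-2)/2
g = (8-1)(8-2)/2
g = 7*6/2
g = 42/2 = 21

21


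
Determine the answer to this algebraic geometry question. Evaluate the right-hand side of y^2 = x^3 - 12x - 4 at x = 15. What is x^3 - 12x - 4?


Compute x^3 - 12x - 4 at x = 15:
x^3 = 15^3 = 3375
(-12)*x = (-12)*15 = -180
Sum: 3375 - 180 - 4 = 3191

3191


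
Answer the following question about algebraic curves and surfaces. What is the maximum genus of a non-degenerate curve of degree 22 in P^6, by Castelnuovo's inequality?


Castelnuovo's bound: write d - 1 = m(r-1) + epsilon with 0 <= epsilon < r-1.
d - 1 = 22 - 1 = 21
r - 1 = 6 - 1 = 5
21 = 4*5 + 1, so m = 4, epsilon = 1
pi(d, r) = m(m-1)(r-1)/2 + m*epsilon
= 4*3*5/2 + 4*1
= 60/2 + 4
= 30 + 4 = 34

34


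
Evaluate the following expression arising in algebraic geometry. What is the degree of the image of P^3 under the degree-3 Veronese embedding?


The Veronese variety v_3(P^3) has degree d^r.
d^r = 3^3 = 27

27


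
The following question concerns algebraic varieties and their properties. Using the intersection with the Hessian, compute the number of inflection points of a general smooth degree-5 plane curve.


For a general smooth plane curve C of degree d, the inflection points are
the intersection of C with its Hessian curve, which has degree 3(d-2).
By Bezout, the total intersection number is d * 3(d-2) = 5 * 9 = 45.
For a general curve every flex is ordinary, so each contributes
multiplicity 1 to C·Hess(C), and the number of distinct inflection
points is 3d(d-2).
Inflection points = 3*5*(5-2) = 3*5*3 = 45

45


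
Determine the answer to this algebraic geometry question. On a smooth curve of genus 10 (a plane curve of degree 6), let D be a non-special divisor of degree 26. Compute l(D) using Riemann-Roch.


First, compute the genus of a smooth plane curve of degree 6:
g = (d-1)(d-2)/2 = (6-1)(6-2)/2 = 10
For a non-special divisor D (i.e., h^1(D) = 0), Riemann-Roch gives:
l(D) = deg(D) - g + 1
Since deg(D) = 26 >= 2g - 1 = 19, D is non-special.
l(D) = 26 - 10 + 1 = 17

17


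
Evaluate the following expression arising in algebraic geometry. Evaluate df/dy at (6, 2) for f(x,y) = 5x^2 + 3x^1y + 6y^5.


df/dy = 3*x^1 + 5*6*y^4
At (6,2): 3*6^1 + 5*6*2^4
= 18 + 480
= 498

498


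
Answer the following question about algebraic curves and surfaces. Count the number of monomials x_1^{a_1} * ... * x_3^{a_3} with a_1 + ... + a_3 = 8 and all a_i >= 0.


The number of degree-8 monomials in 3 variables is C(d+n-1, n-1).
= C(8+3-1, 3-1) = C(10, 2)
= 45

45


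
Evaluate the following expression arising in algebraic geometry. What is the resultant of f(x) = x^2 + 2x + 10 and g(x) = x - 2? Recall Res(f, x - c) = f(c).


For Res(f, x - c), we evaluate f at x = c.
f(2) = 2^2 + 2*2 + 10
= 4 + 4 + 10
= 8 + 10 = 18
Res(f, g) = 18

18


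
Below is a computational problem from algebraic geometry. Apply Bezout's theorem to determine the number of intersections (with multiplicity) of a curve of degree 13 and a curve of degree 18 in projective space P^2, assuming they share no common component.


Bezout's theorem states the intersection count equals the product of degrees.
Intersection count = 13 * 18 = 234

234


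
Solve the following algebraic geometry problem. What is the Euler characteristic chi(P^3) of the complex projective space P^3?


The complex projective space P^3 has one cell in each even real dimension 0, 2, ..., 6.
The cohomology groups are H^{2k}(P^3) = Z for k = 0,...,3, and 0 otherwise.
Euler characteristic = sum of Betti numbers = 1 per even-dimensional cohomology group.
chi(P^3) = 3 + 1 = 4

4


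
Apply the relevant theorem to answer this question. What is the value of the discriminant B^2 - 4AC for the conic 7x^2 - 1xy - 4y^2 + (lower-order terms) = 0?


The discriminant of a conic Ax^2 + Bxy + Cy^2 + ... = 0 is B^2 - 4AC.
B^2 = (-1)^2 = 1
4AC = 4*7*(-4) = -112
Discriminant = 1 + 112 = 113

113


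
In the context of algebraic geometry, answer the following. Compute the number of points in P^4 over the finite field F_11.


P^4(F_11) has (q^(n+1) - 1)/(q - 1) points.
= 11^4 + 11^3 + 11^2 + 11^1 + 11^0
= 14641 + 1331 + 121 + 11 + 1
= 16105

16105


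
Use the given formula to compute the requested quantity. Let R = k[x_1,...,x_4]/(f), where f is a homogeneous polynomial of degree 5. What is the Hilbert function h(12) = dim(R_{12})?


For R = k[x_1,...,x_n]/(f) with f homogeneous of degree e:
The Hilbert series is (1 - t^e)/(1 - t)^n.
So h(d) = C(d+n-1, n-1) - C(d-e+n-1, n-1) for d >= e.
With n=4, e=5, d=12:
C(12+4-1, 4-1) = C(15, 3) = 455
C(12-5+4-1, 4-1) = C(10, 3) = 120
h(12) = 455 - 120 = 335

335


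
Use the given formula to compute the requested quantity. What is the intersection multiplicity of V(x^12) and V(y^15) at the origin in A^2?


The intersection multiplicity of V(x^a) and V(y^b) at the origin is:
I(O; V(x^12), V(y^15)) = dim_k(k[x,y]/(x^12, y^15))
A basis for k[x,y]/(x^12, y^15) is the set of monomials x^i * y^j
where 0 <= i < 12 and 0 <= j < 15.
The number of such monomials is 12 * 15 = 180

180
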